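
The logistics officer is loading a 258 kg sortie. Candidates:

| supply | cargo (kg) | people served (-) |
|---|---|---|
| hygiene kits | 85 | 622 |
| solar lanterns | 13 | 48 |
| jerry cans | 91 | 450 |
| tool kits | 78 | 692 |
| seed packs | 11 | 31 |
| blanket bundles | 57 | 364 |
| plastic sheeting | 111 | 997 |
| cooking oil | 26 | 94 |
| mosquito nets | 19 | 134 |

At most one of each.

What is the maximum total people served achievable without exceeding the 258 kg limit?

2084

By people served per kg: plastic sheeting 8.98, tool kits 8.87, hygiene kits 7.32 lead.
Taking the top-ratio supplies first gives solar lanterns + tool kits + seed packs + plastic sheeting + cooking oil + mosquito nets for 1996 (258 kg).
The 58 kg tied up in solar lanterns and cooking oil and mosquito nets is better spent on blanket bundles — total rises to 2084 (257 kg).
That's the maximum — no swap from here does better than 2084.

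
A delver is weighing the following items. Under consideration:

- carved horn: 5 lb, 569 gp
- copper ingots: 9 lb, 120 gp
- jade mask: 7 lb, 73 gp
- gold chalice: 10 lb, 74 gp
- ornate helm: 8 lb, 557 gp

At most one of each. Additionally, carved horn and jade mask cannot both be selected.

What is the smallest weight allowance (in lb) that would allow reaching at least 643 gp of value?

13

Look for the lowest-weight combination reaching 643.
carved horn + ornate helm: 1126 value at 13 lb.
Any bundle with less than 13 lb falls short of 643.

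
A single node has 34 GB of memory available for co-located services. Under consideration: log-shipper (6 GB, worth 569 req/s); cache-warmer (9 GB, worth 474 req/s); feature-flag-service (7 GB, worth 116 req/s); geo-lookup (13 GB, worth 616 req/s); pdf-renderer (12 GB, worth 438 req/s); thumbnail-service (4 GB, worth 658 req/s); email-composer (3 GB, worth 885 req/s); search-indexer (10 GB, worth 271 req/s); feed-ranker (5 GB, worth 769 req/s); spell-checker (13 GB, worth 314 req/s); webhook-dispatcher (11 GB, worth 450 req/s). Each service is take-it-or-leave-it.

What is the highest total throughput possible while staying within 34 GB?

Ranking by ratio (throughput/GB): email-composer 295.00, thumbnail-service 164.50, feed-ranker 153.80, log-shipper 94.83.
A density-first pass picks log-shipper + cache-warmer + feature-flag-service + thumbnail-service + email-composer + feed-ranker — 3471 at 34 GB.
Replace cache-warmer and feature-flag-service with geo-lookup: the trade gains 26 net, giving 3497 at 31 GB.

3497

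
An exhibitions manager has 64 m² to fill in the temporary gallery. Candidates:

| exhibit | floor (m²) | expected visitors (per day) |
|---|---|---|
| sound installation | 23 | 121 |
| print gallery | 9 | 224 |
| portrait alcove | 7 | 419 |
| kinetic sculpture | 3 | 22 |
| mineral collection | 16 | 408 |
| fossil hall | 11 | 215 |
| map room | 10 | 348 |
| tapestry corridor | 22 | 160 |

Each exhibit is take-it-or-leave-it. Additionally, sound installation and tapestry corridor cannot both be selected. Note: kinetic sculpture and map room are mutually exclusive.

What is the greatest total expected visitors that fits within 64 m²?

Taking print gallery + portrait alcove + mineral collection + fossil hall + map room: 53 m² used, 1614 in expected visitors.
The closest alternative, print gallery + portrait alcove + mineral collection + map room + tapestry corridor, reaches only 1559.

1614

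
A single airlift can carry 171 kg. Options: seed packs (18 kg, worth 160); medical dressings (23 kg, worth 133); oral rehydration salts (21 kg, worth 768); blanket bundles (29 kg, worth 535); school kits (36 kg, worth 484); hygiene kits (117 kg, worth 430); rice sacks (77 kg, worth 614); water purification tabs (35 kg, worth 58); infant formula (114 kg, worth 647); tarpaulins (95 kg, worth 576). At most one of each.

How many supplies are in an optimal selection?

The maximum people served within 171 kg is 2401.
One optimal bundle: oral rehydration salts + blanket bundles + school kits + rice sacks (163 kg).
All optima have 4 supplies.

4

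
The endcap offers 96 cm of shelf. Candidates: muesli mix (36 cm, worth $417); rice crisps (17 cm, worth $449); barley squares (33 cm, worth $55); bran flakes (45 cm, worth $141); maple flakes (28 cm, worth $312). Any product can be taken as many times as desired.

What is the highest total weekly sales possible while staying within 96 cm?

2245

The ratio ordering already packs tightly: 5×rice crisps, 85 cm, 2245.
Nothing else within 96 cm beats 2245.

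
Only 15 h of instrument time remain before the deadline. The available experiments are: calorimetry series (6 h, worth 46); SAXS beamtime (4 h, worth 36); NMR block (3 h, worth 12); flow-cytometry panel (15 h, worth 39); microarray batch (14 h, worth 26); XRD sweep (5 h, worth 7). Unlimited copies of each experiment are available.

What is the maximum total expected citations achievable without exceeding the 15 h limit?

Ranking by ratio (expected citations/h): SAXS beamtime 9.00, calorimetry series 7.67, NMR block 4.00, flow-cytometry panel 2.60.
Best packing: 3×SAXS beamtime + NMR block — 15 h, 120 total.
Every other selection either busts 15 h or fails to beat 120.

120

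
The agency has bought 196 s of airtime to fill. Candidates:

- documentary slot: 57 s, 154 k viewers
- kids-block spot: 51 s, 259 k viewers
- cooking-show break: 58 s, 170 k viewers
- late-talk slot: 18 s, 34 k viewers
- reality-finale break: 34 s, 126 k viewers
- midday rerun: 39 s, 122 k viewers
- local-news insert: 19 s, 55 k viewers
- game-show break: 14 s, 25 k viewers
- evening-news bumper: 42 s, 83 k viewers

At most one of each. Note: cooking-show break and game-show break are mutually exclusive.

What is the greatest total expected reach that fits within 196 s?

686

Taking documentary slot + kids-block spot + reality-finale break + midday rerun + game-show break: 195 s used, 686 in expected reach.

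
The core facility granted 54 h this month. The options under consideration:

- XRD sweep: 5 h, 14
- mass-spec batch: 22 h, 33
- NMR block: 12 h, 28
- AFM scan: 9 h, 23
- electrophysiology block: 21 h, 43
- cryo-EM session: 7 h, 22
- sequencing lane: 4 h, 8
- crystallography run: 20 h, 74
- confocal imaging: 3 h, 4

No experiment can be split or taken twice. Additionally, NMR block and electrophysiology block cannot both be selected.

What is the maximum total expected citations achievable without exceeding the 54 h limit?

Best packing: XRD sweep + NMR block + AFM scan + cryo-EM session + crystallography run — 53 h, 161 total.
No other feasible combination exceeds 161.

161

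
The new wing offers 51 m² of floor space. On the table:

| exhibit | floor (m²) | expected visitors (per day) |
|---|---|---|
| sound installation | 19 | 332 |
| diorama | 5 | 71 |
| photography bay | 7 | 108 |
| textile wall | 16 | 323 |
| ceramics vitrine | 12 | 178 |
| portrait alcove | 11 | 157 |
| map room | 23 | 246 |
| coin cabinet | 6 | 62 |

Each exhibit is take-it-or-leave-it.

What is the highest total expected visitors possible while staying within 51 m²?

883

Ranking by ratio (expected visitors/m²): textile wall 20.19, sound installation 17.47, photography bay 15.43, ceramics vitrine 14.83.
Taking the top-ratio exhibits first gives sound installation + diorama + photography bay + textile wall for 834 (47 m²).
Replace photography bay with portrait alcove: the trade gains 49 net, giving 883 at 51 m².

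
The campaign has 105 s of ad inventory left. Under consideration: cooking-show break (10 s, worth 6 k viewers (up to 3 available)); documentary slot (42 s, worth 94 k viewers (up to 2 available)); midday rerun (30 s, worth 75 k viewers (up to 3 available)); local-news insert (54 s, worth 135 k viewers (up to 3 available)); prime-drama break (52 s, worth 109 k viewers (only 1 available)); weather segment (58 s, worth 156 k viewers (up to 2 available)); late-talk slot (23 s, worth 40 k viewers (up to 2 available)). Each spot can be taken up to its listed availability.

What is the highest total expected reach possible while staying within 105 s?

By expected reach per s: weather segment 2.69, midday rerun 2.50, local-news insert 2.50, documentary slot 2.24 lead.
Greedy by ratio would take cooking-show break + midday rerun + weather segment: 98 s used, total 237.
The 40 s tied up in cooking-show break and midday rerun is better spent on documentary slot — total rises to 250 (100 s).
That's the maximum — no swap from here does better than 250.

250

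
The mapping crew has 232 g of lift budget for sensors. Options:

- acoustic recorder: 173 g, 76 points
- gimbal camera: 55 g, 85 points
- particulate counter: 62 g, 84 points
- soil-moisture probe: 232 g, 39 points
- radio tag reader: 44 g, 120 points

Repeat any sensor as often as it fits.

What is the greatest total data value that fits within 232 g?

Density check — radio tag reader 2.73, gimbal camera 1.55, particulate counter 1.35, acoustic recorder 0.44 are the best per g.
Taking 5×radio tag reader: 220 g used, 600 in data value.

600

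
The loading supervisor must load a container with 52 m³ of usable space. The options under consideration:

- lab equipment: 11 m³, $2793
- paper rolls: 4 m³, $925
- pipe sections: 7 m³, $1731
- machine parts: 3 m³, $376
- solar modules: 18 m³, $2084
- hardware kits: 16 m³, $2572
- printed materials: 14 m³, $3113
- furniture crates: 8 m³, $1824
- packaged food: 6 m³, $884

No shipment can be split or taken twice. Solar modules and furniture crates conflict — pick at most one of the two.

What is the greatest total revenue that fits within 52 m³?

The ratio ordering already packs tightly: lab equipment + paper rolls + pipe sections + printed materials + furniture crates + packaged food, 50 m³, 11270.
Runner-up lab equipment + paper rolls + pipe sections + hardware kits + printed materials tops out at 11134.

11270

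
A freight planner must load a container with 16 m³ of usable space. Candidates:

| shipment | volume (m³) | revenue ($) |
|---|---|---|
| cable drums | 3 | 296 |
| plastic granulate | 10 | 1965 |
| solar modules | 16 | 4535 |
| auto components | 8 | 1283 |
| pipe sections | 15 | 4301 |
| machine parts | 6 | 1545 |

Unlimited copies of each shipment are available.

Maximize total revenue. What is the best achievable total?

Filling by ratio: pipe sections for 4301, with 1 m³ left unused.
Replace pipe sections with solar modules: the trade gains 234 net, giving 4535 at 16 m³.
No other feasible combination exceeds 4535.

4535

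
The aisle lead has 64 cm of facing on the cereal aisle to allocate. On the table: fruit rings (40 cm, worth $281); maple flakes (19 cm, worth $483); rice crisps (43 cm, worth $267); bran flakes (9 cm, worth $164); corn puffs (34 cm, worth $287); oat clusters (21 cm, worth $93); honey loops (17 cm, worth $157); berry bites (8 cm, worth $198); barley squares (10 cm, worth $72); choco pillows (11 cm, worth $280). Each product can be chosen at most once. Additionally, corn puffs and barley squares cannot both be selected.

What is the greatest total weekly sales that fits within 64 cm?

Maple flakes + bran flakes + honey loops + berry bites + choco pillows uses 64 of the 64 cm and totals 1282.

1282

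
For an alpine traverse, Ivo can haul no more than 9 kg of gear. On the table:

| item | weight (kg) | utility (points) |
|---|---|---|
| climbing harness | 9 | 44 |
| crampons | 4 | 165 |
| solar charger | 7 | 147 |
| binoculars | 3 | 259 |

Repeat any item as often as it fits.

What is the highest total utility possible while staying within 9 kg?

Density check — binoculars 86.33, crampons 41.25, solar charger 21.00 are the best per kg.
Best packing: 3×binoculars — 9 kg, 777 total.
Every other selection either busts 9 kg or fails to beat 777.

777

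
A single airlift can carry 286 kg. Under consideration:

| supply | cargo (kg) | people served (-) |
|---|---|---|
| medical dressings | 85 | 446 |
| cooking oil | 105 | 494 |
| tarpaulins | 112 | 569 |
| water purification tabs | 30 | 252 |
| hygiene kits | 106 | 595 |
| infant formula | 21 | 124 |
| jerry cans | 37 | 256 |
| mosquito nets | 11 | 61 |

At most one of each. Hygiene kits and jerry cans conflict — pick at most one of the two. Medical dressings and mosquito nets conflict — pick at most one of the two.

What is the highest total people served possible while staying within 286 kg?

1647

Best packing: medical dressings + tarpaulins + water purification tabs + infant formula + jerry cans — 285 kg, 1647 total.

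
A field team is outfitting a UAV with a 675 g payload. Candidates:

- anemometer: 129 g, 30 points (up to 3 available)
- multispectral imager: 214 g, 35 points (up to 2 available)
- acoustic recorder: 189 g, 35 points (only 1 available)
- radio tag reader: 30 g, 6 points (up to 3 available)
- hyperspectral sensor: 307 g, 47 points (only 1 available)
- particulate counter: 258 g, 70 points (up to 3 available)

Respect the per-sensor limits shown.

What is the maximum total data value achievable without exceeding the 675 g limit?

176

Anemometer + radio tag reader + 2×particulate counter uses 675 of the 675 g and totals 176.
That's the maximum — no swap from here does better than 176.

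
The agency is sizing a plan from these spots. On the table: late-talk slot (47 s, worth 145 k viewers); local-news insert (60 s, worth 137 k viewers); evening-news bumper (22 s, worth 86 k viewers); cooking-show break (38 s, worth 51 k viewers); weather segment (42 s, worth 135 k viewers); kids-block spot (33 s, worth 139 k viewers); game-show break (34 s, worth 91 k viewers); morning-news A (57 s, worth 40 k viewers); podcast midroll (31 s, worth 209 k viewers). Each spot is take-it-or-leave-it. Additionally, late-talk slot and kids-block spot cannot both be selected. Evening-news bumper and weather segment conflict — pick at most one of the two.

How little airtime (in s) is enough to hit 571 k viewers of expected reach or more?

Look for the lowest-airtime combination reaching 571.
Taking weather segment + kids-block spot + game-show break + podcast midroll gives 574 (≥ 571) for 140 s.
Any bundle with less than 140 s falls short of 571.

140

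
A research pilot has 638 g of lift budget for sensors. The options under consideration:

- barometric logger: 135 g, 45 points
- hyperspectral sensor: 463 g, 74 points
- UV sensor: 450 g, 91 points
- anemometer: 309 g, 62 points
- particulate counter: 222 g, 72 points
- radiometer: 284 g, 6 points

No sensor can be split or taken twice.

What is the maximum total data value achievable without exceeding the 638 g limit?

Ranking by ratio (data value/g): barometric logger 0.33, particulate counter 0.32, UV sensor 0.20.
The ratio heuristic lands on barometric logger + particulate counter (117) but leaves 281 g idle.
The 222 g tied up in particulate counter is better spent on UV sensor — total rises to 136 (585 g).

136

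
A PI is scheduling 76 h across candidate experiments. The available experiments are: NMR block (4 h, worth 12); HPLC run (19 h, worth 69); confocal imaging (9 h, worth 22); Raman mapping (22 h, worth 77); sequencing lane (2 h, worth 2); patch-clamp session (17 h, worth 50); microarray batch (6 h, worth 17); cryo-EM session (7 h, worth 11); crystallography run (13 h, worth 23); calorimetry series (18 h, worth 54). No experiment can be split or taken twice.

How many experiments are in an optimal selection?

The maximum expected citations within 76 h is 250.
One optimal bundle: HPLC run + Raman mapping + patch-clamp session + calorimetry series (76 h).
All optima have 4 experiments.

4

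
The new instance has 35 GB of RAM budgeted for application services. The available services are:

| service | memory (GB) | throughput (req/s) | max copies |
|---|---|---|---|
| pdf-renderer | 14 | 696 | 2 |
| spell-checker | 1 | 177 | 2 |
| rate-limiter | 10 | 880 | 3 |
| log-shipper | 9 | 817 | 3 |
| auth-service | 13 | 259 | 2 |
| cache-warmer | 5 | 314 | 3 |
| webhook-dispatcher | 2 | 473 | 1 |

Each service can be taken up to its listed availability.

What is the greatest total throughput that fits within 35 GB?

The ratio heuristic lands on 2×spell-checker + 3×log-shipper + webhook-dispatcher (3278) but leaves 4 GB idle.
Replace 3×log-shipper with 3×rate-limiter: the trade gains 189 net, giving 3467 at 34 GB.

3467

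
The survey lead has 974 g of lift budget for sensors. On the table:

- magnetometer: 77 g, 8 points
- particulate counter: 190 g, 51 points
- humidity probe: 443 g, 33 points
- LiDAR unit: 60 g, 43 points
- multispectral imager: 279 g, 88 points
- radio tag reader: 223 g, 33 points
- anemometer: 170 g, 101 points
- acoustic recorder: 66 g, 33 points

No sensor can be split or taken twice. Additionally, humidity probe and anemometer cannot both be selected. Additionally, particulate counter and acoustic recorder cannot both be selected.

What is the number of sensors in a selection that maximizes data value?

The maximum data value within 974 g is 316.
One optimal bundle: particulate counter + LiDAR unit + multispectral imager + radio tag reader + anemometer (922 g).
Any selection reaching 316 contains exactly 5 sensors.

5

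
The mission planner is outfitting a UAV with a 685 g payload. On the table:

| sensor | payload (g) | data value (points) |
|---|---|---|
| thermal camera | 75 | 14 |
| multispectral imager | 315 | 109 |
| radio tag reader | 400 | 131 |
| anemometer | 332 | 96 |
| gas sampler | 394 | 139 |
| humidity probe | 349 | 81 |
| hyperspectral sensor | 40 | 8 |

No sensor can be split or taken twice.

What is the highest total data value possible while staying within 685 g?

Taking the top-ratio sensors first gives thermal camera + gas sampler + hyperspectral sensor for 161 (509 g).
But multispectral imager + anemometer fits in 647 g and reaches 205.
No other feasible combination exceeds 205.

205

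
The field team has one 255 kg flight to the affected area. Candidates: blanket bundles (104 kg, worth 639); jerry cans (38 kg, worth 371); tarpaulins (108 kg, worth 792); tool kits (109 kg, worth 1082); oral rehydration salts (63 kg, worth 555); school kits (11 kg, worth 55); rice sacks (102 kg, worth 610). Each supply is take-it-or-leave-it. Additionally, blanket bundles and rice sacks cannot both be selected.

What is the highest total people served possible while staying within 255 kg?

2245

Greedy by ratio would take jerry cans + tool kits + oral rehydration salts + school kits: 221 kg used, total 2063.
The 74 kg tied up in oral rehydration salts and school kits is better spent on tarpaulins — total rises to 2245 (255 kg).
No other feasible combination exceeds 2245.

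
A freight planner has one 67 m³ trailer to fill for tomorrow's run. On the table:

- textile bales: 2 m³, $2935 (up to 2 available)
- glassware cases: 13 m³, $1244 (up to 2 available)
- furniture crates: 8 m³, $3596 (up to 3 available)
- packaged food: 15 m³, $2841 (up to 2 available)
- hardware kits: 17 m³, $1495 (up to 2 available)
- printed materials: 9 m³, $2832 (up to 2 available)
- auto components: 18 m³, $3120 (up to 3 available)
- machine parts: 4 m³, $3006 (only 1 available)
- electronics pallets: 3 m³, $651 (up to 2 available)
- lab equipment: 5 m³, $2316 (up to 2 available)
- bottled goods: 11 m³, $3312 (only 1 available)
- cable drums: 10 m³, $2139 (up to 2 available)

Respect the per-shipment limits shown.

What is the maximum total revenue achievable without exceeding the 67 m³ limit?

Taking 2×textile bales + 3×furniture crates + 2×printed materials + machine parts + 2×electronics pallets + 2×lab equipment: 66 m³ used, 31262 in revenue.
No other feasible combination exceeds 31262.

31262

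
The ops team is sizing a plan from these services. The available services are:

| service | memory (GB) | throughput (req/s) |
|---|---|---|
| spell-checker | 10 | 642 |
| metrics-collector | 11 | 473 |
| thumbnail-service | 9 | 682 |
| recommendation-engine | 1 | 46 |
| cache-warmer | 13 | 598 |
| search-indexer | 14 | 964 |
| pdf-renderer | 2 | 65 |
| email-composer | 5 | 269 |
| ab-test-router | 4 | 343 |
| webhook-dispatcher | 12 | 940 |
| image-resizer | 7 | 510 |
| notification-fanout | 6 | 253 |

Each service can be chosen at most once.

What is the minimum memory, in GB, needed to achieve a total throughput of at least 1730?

23

Need the lightest bundle worth ≥ 1730.
ab-test-router + webhook-dispatcher + image-resizer: 1793 throughput at 23 GB.
Any bundle with less than 23 GB falls short of 1730.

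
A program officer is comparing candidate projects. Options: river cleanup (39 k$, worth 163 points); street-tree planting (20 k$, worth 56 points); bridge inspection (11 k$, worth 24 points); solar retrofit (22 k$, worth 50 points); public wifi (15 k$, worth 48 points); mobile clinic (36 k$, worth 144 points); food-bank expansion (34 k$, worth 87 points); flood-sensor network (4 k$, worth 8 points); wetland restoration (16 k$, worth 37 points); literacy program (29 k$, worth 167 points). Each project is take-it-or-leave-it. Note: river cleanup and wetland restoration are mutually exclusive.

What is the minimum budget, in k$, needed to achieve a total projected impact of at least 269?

Minimise k$ subject to total projected impact ≥ 269.
street-tree planting + public wifi + literacy program: 271 projected impact at 64 k$.
Any bundle with less than 64 k$ falls short of 269.

64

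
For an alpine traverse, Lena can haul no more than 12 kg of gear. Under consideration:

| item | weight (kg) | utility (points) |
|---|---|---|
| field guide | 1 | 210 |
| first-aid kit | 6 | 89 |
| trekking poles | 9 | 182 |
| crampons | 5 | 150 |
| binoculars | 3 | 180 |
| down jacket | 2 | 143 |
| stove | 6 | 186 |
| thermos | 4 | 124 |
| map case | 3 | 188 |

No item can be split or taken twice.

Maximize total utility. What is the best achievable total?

728

Filling by ratio: field guide + binoculars + down jacket + map case for 721, with 3 kg left unused.
The 2 kg tied up in down jacket is better spent on crampons — total rises to 728 (12 kg).
Runner-up field guide + down jacket + stove + map case tops out at 727.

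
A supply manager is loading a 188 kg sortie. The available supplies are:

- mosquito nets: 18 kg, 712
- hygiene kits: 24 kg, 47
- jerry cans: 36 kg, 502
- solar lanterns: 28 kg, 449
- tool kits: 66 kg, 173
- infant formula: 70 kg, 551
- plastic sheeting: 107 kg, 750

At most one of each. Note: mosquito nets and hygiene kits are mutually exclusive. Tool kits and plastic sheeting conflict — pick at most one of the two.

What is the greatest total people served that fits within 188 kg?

2214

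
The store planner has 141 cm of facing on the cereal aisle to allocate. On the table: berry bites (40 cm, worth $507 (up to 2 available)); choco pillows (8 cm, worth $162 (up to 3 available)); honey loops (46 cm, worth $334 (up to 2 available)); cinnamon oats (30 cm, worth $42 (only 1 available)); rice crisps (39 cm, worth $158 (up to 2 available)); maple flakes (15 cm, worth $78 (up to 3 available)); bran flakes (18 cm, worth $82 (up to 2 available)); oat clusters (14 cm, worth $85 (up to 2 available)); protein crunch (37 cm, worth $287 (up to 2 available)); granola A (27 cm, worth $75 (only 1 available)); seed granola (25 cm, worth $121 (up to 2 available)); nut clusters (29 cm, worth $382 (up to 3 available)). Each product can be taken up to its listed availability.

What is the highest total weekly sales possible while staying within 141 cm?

1882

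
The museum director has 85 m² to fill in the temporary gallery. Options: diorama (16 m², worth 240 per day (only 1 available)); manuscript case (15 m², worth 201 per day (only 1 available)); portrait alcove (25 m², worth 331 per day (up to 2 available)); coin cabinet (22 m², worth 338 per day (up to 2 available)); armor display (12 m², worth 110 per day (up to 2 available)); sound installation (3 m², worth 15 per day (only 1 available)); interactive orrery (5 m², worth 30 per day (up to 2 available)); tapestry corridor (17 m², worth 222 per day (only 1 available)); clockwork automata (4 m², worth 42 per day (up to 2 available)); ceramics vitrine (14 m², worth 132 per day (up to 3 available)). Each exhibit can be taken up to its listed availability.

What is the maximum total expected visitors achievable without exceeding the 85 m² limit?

1247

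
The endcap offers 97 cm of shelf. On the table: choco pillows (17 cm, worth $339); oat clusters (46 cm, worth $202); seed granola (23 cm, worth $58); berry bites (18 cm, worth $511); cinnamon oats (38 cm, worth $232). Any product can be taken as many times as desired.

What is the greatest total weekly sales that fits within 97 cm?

2555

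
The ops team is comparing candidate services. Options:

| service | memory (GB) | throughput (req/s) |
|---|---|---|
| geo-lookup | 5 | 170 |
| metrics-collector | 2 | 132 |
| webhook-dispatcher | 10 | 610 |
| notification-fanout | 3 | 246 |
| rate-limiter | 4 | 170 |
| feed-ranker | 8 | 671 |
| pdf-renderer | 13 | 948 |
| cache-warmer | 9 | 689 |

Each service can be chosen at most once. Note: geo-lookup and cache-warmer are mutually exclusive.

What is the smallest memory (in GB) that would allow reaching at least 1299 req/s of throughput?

17

Need the lightest bundle worth ≥ 1299.
feed-ranker + cache-warmer reaches 1360 using 17 GB.
No combination under 17 GB hits 1299.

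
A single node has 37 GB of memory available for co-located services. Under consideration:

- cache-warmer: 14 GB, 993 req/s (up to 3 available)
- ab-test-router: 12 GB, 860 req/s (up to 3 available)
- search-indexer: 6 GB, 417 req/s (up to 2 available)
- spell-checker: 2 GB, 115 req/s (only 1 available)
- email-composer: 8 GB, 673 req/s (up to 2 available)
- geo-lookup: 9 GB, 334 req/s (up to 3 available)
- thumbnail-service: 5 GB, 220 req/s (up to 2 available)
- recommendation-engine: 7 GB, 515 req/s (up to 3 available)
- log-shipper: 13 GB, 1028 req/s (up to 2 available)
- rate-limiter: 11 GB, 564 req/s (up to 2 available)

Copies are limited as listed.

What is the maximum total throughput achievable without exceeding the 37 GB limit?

Density check — email-composer 84.12, log-shipper 79.08, recommendation-engine 73.57 are the best per GB.
A density-first pass picks 2×email-composer + recommendation-engine + log-shipper — 2889 at 36 GB.
Replace recommendation-engine with search-indexer + spell-checker: the trade gains 17 net, giving 2906 at 37 GB.
That's the maximum — no swap from here does better than 2906.

2906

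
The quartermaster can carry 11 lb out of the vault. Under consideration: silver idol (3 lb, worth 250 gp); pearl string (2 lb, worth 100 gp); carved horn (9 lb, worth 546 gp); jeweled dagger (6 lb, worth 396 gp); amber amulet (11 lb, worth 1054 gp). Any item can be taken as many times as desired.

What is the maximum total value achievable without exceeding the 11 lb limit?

1054

The ratio ordering already packs tightly: amber amulet, 11 lb, 1054.
That's the maximum — no swap from here does better than 1054.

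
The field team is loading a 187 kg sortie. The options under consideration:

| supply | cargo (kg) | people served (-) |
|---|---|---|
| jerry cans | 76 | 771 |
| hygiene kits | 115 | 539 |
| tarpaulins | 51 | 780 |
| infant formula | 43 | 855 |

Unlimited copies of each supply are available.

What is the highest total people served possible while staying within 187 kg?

Best packing: 4×infant formula — 172 kg, 3420 total.
That's the maximum — no swap from here does better than 3420.

3420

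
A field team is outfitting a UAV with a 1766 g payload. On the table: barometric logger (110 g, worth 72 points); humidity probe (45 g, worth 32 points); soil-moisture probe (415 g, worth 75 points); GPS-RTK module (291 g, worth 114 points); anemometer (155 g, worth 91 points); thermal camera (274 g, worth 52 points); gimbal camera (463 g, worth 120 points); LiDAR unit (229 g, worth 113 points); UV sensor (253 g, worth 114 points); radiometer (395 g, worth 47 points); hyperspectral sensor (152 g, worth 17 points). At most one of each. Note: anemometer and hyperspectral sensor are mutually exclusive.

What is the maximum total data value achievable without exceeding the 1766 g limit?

656

Taking barometric logger + humidity probe + GPS-RTK module + anemometer + gimbal camera + LiDAR unit + UV sensor: 1546 g used, 656 in data value.
No other feasible combination exceeds 656.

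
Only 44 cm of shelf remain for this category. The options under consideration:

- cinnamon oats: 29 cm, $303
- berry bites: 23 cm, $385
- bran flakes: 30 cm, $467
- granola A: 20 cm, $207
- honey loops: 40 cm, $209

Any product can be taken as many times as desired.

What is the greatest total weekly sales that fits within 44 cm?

The ratio ordering already packs tightly: berry bites + granola A, 43 cm, 592.

592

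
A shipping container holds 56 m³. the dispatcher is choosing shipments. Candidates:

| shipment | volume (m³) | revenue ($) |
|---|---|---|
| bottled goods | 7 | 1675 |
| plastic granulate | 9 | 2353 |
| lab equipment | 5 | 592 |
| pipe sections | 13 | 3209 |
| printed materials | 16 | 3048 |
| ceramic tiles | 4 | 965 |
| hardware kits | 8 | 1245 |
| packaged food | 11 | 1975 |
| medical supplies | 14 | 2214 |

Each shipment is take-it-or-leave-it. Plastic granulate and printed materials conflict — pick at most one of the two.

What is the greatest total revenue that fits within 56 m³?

11661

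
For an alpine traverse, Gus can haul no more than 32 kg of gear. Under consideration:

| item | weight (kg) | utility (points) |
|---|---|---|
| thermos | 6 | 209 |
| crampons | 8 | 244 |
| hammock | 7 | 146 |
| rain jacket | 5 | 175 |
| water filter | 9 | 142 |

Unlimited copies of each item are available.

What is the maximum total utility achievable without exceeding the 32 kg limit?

The ratio heuristic lands on 6×rain jacket (1050) but leaves 2 kg idle.
The 10 kg tied up in 2×rain jacket is better spent on 2×thermos — total rises to 1118 (32 kg).
No other feasible combination exceeds 1118.

1118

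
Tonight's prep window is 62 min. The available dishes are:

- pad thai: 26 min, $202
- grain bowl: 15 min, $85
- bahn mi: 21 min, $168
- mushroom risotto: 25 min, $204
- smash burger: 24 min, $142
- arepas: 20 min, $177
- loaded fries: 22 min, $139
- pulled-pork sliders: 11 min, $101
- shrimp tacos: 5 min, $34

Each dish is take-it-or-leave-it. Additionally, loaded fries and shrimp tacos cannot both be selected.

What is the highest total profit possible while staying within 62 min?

516

Taking mushroom risotto + arepas + pulled-pork sliders + shrimp tacos: 61 min used, 516 in profit.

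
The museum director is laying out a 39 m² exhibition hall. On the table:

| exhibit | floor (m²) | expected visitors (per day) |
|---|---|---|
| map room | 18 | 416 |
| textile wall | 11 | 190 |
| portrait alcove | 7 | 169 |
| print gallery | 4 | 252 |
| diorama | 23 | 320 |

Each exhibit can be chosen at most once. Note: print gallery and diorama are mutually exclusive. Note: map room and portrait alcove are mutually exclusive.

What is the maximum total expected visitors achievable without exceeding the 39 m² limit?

Ranking by ratio (expected visitors/m²): print gallery 63.00, portrait alcove 24.14, map room 23.11.
Map room + textile wall + print gallery uses 33 of the 39 m² and totals 858.
Runner-up map room + print gallery tops out at 668.

858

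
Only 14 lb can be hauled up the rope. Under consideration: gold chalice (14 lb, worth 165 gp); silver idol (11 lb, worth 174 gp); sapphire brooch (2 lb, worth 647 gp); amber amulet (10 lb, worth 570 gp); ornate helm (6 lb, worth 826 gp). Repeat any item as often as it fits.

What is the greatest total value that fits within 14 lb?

Ranking by ratio (value/lb): sapphire brooch 323.50, ornate helm 137.67, amber amulet 57.00, silver idol 15.82.
Best packing: 7×sapphire brooch — 14 lb, 4529 total.

4529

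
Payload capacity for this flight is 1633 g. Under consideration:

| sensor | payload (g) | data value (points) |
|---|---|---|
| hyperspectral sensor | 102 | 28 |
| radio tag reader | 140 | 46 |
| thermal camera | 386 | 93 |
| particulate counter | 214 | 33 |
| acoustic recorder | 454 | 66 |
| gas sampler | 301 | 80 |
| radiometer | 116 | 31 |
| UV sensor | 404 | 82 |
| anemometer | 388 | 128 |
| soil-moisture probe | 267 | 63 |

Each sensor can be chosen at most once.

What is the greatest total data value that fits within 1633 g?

441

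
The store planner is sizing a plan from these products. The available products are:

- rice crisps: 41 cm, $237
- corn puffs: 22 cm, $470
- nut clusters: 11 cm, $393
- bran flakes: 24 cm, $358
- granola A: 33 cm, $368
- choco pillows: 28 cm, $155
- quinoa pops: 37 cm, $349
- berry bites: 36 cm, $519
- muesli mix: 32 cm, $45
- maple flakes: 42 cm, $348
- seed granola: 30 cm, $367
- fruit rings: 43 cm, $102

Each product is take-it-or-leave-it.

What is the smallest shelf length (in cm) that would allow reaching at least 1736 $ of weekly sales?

93

Minimise cm subject to total weekly sales ≥ 1736.
corn puffs + nut clusters + bran flakes + berry bites: 1740 weekly sales at 93 cm.
Below 93 cm the best achievable stays under 1736.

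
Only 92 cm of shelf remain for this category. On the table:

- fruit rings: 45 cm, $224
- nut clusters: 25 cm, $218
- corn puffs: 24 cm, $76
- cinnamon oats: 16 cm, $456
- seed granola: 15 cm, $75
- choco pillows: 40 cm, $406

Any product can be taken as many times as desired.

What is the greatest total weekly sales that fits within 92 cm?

2280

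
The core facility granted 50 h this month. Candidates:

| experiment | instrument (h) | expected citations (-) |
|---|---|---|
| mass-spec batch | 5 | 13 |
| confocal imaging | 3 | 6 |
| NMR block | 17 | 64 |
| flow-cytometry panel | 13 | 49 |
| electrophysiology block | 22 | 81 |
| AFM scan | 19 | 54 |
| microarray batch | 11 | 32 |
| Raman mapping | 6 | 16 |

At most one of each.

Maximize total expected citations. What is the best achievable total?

Taking the top-ratio experiments first gives confocal imaging + NMR block + flow-cytometry panel + microarray batch + Raman mapping for 167 (50 h).
Dropping confocal imaging and flow-cytometry panel and Raman mapping frees 22 h; slotting in electrophysiology block (22 h) lifts the total to 177 at 50 h.
The closest alternative, mass-spec batch + NMR block + electrophysiology block + Raman mapping, reaches only 174.

177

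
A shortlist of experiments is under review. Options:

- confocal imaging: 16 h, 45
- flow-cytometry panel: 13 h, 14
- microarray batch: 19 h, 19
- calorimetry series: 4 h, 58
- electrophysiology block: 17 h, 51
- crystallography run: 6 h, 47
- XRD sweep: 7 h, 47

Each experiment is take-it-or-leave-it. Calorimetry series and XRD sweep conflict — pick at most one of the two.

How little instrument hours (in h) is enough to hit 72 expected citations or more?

10

Minimise h subject to total expected citations ≥ 72.
calorimetry series + crystallography run reaches 105 using 10 h.
Any bundle with less than 10 h falls short of 72.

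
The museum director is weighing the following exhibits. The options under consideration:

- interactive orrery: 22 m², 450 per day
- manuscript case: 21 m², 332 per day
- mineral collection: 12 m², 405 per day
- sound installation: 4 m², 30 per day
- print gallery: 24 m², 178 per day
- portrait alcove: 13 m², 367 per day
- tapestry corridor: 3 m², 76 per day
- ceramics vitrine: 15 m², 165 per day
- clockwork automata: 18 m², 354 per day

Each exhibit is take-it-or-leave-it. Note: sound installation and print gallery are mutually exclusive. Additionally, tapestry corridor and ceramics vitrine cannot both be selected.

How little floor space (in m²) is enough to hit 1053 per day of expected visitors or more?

Look for the lowest-floor combination reaching 1053.
mineral collection + portrait alcove + clockwork automata: 1126 expected visitors at 43 m².
Below 43 m² the best achievable stays under 1053.

43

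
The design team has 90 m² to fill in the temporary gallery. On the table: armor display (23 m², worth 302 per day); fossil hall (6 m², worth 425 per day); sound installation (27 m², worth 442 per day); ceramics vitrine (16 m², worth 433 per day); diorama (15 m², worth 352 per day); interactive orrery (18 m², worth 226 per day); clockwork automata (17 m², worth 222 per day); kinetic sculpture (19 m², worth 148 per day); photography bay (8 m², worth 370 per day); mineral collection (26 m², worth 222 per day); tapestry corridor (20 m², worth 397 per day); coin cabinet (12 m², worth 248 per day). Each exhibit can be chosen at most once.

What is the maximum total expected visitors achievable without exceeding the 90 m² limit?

Filling by ratio: fossil hall + ceramics vitrine + diorama + photography bay + tapestry corridor + coin cabinet for 2225, with 13 m² left unused.
Replace diorama with sound installation: the trade gains 90 net, giving 2315 at 89 m².
The closest alternative, armor display + fossil hall + ceramics vitrine + diorama + photography bay + tapestry corridor, reaches only 2279.

2315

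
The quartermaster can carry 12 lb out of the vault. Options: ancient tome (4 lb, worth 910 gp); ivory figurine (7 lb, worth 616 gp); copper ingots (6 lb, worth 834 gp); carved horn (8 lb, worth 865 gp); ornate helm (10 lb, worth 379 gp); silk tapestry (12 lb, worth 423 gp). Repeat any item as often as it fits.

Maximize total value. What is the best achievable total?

Density check — ancient tome 227.50, copper ingots 139.00, carved horn 108.12, ivory figurine 88.00 are the best per lb.
The ratio ordering already packs tightly: 3×ancient tome, 12 lb, 2730.

2730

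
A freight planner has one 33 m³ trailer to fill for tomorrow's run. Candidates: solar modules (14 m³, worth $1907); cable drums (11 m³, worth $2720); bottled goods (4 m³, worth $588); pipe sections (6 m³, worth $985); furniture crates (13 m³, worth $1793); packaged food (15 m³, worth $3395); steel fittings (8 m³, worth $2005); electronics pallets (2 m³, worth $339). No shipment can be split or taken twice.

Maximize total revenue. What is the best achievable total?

7100

The ratio heuristic lands on cable drums + bottled goods + pipe sections + steel fittings + electronics pallets (6637) but leaves 2 m³ idle.
Dropping bottled goods and steel fittings and electronics pallets frees 14 m³; slotting in packaged food (15 m³) lifts the total to 7100 at 32 m³.
Nothing else within 33 m³ beats 7100.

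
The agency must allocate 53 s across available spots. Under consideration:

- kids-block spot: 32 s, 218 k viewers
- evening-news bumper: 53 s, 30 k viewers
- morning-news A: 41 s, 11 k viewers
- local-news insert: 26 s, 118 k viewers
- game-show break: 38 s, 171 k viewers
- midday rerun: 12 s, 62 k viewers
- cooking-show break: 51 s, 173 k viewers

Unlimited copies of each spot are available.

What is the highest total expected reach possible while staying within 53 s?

Taking kids-block spot + midday rerun: 44 s used, 280 in expected reach.
That's the maximum — no swap from here does better than 280.

280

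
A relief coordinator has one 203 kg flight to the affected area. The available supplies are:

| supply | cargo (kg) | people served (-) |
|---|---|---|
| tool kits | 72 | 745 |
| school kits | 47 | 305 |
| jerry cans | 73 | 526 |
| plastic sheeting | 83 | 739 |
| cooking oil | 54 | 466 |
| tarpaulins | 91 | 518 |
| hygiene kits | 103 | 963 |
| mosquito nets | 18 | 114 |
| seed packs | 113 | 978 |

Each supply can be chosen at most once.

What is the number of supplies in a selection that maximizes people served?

3

Best achievable people served is 1837.
tool kits + mosquito nets + seed packs hits 1837 at 203 kg.
Every optimal selection uses 3 supplies.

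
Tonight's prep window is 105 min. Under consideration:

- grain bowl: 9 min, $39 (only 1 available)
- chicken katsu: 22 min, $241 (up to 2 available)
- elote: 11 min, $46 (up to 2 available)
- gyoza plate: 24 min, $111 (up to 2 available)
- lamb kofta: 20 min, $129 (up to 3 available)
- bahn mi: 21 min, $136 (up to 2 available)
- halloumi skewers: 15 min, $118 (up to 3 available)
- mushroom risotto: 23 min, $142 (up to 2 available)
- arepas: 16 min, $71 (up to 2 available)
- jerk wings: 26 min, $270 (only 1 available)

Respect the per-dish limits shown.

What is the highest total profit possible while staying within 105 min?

999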